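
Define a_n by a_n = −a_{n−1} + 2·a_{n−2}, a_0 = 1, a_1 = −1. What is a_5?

−21

With companion matrix M = [[−1, 2], [1, 0]], [a_n, a_{n−1}]ᵀ = M·[a_{n−1}, a_{n−2}]ᵀ, so [a_5, a_4]ᵀ = M^4·[a_1, a_0]ᵀ.
M^4 = [[11, −10], [−5, 6]], giving [a_5, a_4]ᵀ = [[−21], [11]].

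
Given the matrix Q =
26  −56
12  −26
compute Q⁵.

tr Q = 0 and det Q = −4, so the characteristic polynomial is λ² − (0)λ + (−4) with roots −2 and 2.
Eigenvectors give P = [[2, 7], [1, 3]] with P⁻¹ = [[−3, 7], [1, −2]], and Q = P·diag(−2, 2)·P⁻¹.
Then Q⁵ = P·diag(−32, 32)·P⁻¹ = [[−64, 224], [−32, 96]] · [[−3, 7], [1, −2]] = [[416, −896], [192, −416]].

[[416, −896], [192, −416]]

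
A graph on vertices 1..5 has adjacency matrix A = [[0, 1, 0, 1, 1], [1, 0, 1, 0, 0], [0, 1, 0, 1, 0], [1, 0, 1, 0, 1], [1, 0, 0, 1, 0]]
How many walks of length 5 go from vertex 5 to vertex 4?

The number of length-5 walks from vertex 5 to vertex 4 is entry (5,4) of A^5, where A is the adjacency matrix.
A^2 = [[3, 0, 2, 1, 1], [0, 2, 0, 2, 1], [2, 0, 2, 0, 1], [1, 2, 0, 3, 1], [1, 1, 1, 1, 2]]
A^3 = [[2, 5, 1, 6, 4], [5, 0, 4, 1, 2], [1, 4, 0, 5, 2], [6, 1, 5, 2, 4], [4, 2, 2, 4, 2]]
A^4 = [[15, 3, 11, 7, 8], [3, 9, 1, 11, 6], [11, 1, 9, 3, 6], [7, 11, 3, 15, 8], [8, 6, 6, 8, 8]]
A^5 = [[18, 26, 10, 34, 22], [26, 4, 20, 10, 14], [10, 20, 4, 26, 14], [34, 10, 26, 18, 22], [22, 14, 14, 22, 16]]

22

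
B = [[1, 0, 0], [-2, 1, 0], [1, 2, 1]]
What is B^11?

B = I + N where N = [[0, 0, 0], [-2, 0, 0], [1, 2, 0]] is strictly lower-triangular, so N^3 = 0.
(I + N)^11 = I + 11·N + 55·N^2 = [[1, 0, 0], [-22, 1, 0], [-209, 22, 1]].

[[1, 0, 0], [-22, 1, 0], [-209, 22, 1]]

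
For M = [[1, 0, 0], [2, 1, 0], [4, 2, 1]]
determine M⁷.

M = I + N where N = [[0, 0, 0], [2, 0, 0], [4, 2, 0]] is strictly lower-triangular, so N³ = 0.
(I + N)⁷ = I + 7·N + 21·N² = [[1, 0, 0], [14, 1, 0], [112, 14, 1]].

[[1, 0, 0], [14, 1, 0], [112, 14, 1]]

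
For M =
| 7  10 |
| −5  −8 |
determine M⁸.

tr M = −1 and det M = −6, so the characteristic polynomial is λ² − (−1)λ + (−6) with roots 2 and −3.
Eigenvectors give P = [[2, −1], [−1, 1]] with P⁻¹ = [[1, 1], [1, 2]], and M = P·diag(2, −3)·P⁻¹.
Then M⁸ = P·diag(256, 6561)·P⁻¹ = [[512, −6561], [−256, 6561]] · [[1, 1], [1, 2]] = [[−6049, −12610], [6305, 12866]].

[[−6049, −12610], [6305, 12866]]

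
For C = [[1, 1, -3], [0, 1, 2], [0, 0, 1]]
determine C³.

[[1, 3, -3], [0, 1, 6], [0, 0, 1]]

C = I + N where N = [[0, 1, -3], [0, 0, 2], [0, 0, 0]] is strictly upper-triangular, so N³ = 0.
(I + N)³ = I + 3·N + 3·N² = [[1, 3, -3], [0, 1, 6], [0, 0, 1]].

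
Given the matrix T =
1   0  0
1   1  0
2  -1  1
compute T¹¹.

T = I + N where N = [[0, 0, 0], [1, 0, 0], [2, -1, 0]] is strictly lower-triangular, so N³ = 0.
(I + N)¹¹ = I + 11·N + 55·N² = [[1, 0, 0], [11, 1, 0], [-33, -11, 1]].

[[1, 0, 0], [11, 1, 0], [-33, -11, 1]]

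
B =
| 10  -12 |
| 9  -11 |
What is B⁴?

tr B = -1 and det B = -2, so the characteristic polynomial is λ² − (-1)λ + (-2) with roots 1 and -2.
Eigenvectors give P = [[4, 1], [3, 1]] with P⁻¹ = [[1, -1], [-3, 4]], and B = P·diag(1, -2)·P⁻¹.
Then B⁴ = P·diag(1, 16)·P⁻¹ = [[4, 16], [3, 16]] · [[1, -1], [-3, 4]] = [[-44, 60], [-45, 61]].

[[-44, 60], [-45, 61]]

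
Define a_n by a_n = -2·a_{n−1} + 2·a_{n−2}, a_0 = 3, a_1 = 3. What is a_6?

-96

With companion matrix Q = [[-2, 2], [1, 0]], [a_n, a_{n−1}]ᵀ = Q·[a_{n−1}, a_{n−2}]ᵀ, so [a_6, a_5]ᵀ = Q⁵·[a_1, a_0]ᵀ.
Q⁵ = [[-120, 88], [44, -32]], giving [a_6, a_5]ᵀ = [[-96], [36]].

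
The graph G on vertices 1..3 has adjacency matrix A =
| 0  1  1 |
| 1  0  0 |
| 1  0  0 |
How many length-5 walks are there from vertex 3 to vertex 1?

The number of length-5 walks from vertex 3 to vertex 1 is entry (3,1) of A⁵, where A is the adjacency matrix.
A² = [[2, 0, 0], [0, 1, 1], [0, 1, 1]]
A³ = [[0, 2, 2], [2, 0, 0], [2, 0, 0]]
A⁴ = [[4, 0, 0], [0, 2, 2], [0, 2, 2]]
A⁵ = [[0, 4, 4], [4, 0, 0], [4, 0, 0]]

4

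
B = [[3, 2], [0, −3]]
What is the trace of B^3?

0

B^2 = [[9, 0], [0, 9]]
B^3 = [[27, 18], [0, −27]]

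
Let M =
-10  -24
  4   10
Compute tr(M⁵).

tr M = 0 and det M = -4, so the characteristic polynomial is λ² − (0)λ + (-4) with roots -2 and 2.
Eigenvectors give P = [[3, 2], [-1, -1]] with P⁻¹ = [[1, 2], [-1, -3]], and M = P·diag(-2, 2)·P⁻¹.
Then M⁵ = P·diag(-32, 32)·P⁻¹ = [[-96, 64], [32, -32]] · [[1, 2], [-1, -3]] = [[-160, -384], [64, 160]].

0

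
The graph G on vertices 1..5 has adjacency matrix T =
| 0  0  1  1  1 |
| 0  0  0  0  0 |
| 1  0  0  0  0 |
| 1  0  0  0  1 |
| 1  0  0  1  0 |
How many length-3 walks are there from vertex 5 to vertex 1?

The number of length-3 walks from vertex 5 to vertex 1 is entry (5,1) of T³, where T is the adjacency matrix.
T² = [[3, 0, 0, 1, 1], [0, 0, 0, 0, 0], [0, 0, 1, 1, 1], [1, 0, 1, 2, 1], [1, 0, 1, 1, 2]]
T³ = [[2, 0, 3, 4, 4], [0, 0, 0, 0, 0], [3, 0, 0, 1, 1], [4, 0, 1, 2, 3], [4, 0, 1, 3, 2]]

4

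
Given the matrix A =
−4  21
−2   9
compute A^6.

[[−3926, 13965], [−1330, 4719]]

tr A = 5 and det A = 6, so the characteristic polynomial is λ² − (5)λ + (6) with roots 2 and 3.
Eigenvectors give P = [[7, −3], [2, −1]] with P⁻¹ = [[1, −3], [2, −7]], and A = P·diag(2, 3)·P⁻¹.
Then A^6 = P·diag(64, 729)·P⁻¹ = [[448, −2187], [128, −729]] · [[1, −3], [2, −7]] = [[−3926, 13965], [−1330, 4719]].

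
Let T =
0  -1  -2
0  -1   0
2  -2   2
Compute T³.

[[-8, 7, 0], [0, -1, 0], [0, 0, -8]]

T² = [[-4, 5, -4], [0, 1, 0], [4, -4, 0]]
T³ = [[-8, 7, 0], [0, -1, 0], [0, 0, -8]]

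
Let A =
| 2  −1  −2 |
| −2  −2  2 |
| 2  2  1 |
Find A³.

A² = [[2, −4, −8], [4, 10, 2], [2, −4, 1]]
A³ = [[−4, −10, −20], [−8, −20, 14], [14, 8, −11]]

[[−4, −10, −20], [−8, −20, 14], [14, 8, −11]]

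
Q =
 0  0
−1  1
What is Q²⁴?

Q² = Q (a projection; rank 1, trace 1), so Q²⁴ = Q.

[[0, 0], [−1, 1]]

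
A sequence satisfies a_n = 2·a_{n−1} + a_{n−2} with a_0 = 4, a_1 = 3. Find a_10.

With companion matrix C = [[2, 1], [1, 0]], [a_n, a_{n−1}]ᵀ = C·[a_{n−1}, a_{n−2}]ᵀ, so [a_10, a_9]ᵀ = C^9·[a_1, a_0]ᵀ.
C^9 = [[2378, 985], [985, 408]], giving [a_10, a_9]ᵀ = [[11074], [4587]].

11074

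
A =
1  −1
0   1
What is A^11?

A = I + N where N = [[0, −1], [0, 0]] is strictly upper-triangular, so N^2 = 0.
(I + N)^11 = I + 11·N = [[1, −11], [0, 1]].

[[1, −11], [0, 1]]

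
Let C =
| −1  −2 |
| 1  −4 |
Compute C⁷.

[[1931, −4118], [2059, −4246]]

tr C = −5 and det C = 6, so the characteristic polynomial is λ² − (−5)λ + (6) with roots −2 and −3.
Eigenvectors give P = [[−2, 1], [−1, 1]] with P⁻¹ = [[−1, 1], [−1, 2]], and C = P·diag(−2, −3)·P⁻¹.
Then C⁷ = P·diag(−128, −2187)·P⁻¹ = [[256, −2187], [128, −2187]] · [[−1, 1], [−1, 2]] = [[1931, −4118], [2059, −4246]].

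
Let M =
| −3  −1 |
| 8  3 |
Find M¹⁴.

M² = I (check: tr M = 0 and det M = −1), so M¹⁴ = I since 14 is even.

[[1, 0], [0, 1]]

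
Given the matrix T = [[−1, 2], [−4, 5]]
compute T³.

tr T = 4 and det T = 3, so the characteristic polynomial is λ² − (4)λ + (3) with roots 1 and 3.
Eigenvectors give P = [[1, −1], [1, −2]] with P⁻¹ = [[2, −1], [1, −1]], and T = P·diag(1, 3)·P⁻¹.
Then T³ = P·diag(1, 27)·P⁻¹ = [[1, −27], [1, −54]] · [[2, −1], [1, −1]] = [[−25, 26], [−52, 53]].

[[−25, 26], [−52, 53]]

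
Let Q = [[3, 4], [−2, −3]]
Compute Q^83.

Q² = I (check: tr Q = 0 and det Q = −1), so Q^83 = Q since 83 is odd.

[[3, 4], [−2, −3]]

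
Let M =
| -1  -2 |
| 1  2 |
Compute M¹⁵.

[[-1, -2], [1, 2]]

M² = M (a projection; rank 1, trace 1), so M¹⁵ = M.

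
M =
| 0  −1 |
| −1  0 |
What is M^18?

[[1, 0], [0, 1]]

M² = I (check: tr M = 0 and det M = −1), so M^18 = I since 18 is even.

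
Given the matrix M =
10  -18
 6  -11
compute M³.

tr M = -1 and det M = -2, so the characteristic polynomial is λ² − (-1)λ + (-2) with roots -2 and 1.
Eigenvectors give P = [[-3, 2], [-2, 1]] with P⁻¹ = [[1, -2], [2, -3]], and M = P·diag(-2, 1)·P⁻¹.
Then M³ = P·diag(-8, 1)·P⁻¹ = [[24, 2], [16, 1]] · [[1, -2], [2, -3]] = [[28, -54], [18, -35]].

[[28, -54], [18, -35]]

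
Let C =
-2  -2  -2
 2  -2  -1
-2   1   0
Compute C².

[[4, 6, 6], [-6, -1, -2], [6, 2, 3]]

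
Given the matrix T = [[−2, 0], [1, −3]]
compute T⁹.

tr T = −5 and det T = 6, so the characteristic polynomial is λ² − (−5)λ + (6) with roots −3 and −2.
Eigenvectors give P = [[0, −1], [−1, −1]] with P⁻¹ = [[1, −1], [−1, 0]], and T = P·diag(−3, −2)·P⁻¹.
Then T⁹ = P·diag(−19683, −512)·P⁻¹ = [[0, 512], [19683, 512]] · [[1, −1], [−1, 0]] = [[−512, 0], [19171, −19683]].

[[−512, 0], [19171, −19683]]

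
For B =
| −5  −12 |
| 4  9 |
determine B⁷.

tr B = 4 and det B = 3, so the characteristic polynomial is λ² − (4)λ + (3) with roots 1 and 3.
Eigenvectors give P = [[−2, −3], [1, 2]] with P⁻¹ = [[−2, −3], [1, 2]], and B = P·diag(1, 3)·P⁻¹.
Then B⁷ = P·diag(1, 2187)·P⁻¹ = [[−2, −6561], [1, 4374]] · [[−2, −3], [1, 2]] = [[−6557, −13116], [4372, 8745]].

[[−6557, −13116], [4372, 8745]]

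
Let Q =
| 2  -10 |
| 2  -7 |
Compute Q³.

tr Q = -5 and det Q = 6, so the characteristic polynomial is λ² − (-5)λ + (6) with roots -2 and -3.
Eigenvectors give P = [[5, 2], [2, 1]] with P⁻¹ = [[1, -2], [-2, 5]], and Q = P·diag(-2, -3)·P⁻¹.
Then Q³ = P·diag(-8, -27)·P⁻¹ = [[-40, -54], [-16, -27]] · [[1, -2], [-2, 5]] = [[68, -190], [38, -103]].

[[68, -190], [38, -103]]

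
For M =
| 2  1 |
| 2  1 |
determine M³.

[[18, 9], [18, 9]]

M² = [[6, 3], [6, 3]]
M³ = [[18, 9], [18, 9]]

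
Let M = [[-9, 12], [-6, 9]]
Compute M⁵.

[[-729, 972], [-486, 729]]

tr M = 0 and det M = -9, so the characteristic polynomial is λ² − (0)λ + (-9) with roots 3 and -3.
Eigenvectors give P = [[1, 2], [1, 1]] with P⁻¹ = [[-1, 2], [1, -1]], and M = P·diag(3, -3)·P⁻¹.
Then M⁵ = P·diag(243, -243)·P⁻¹ = [[243, -486], [243, -243]] · [[-1, 2], [1, -1]] = [[-729, 972], [-486, 729]].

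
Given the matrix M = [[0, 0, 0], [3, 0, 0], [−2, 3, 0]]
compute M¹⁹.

[[0, 0, 0], [0, 0, 0], [0, 0, 0]]

M is strictly triangular, hence nilpotent: M³ = 0, so M¹⁹ = 0.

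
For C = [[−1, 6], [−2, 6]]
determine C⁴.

[[−179, 390], [−130, 276]]

tr C = 5 and det C = 6, so the characteristic polynomial is λ² − (5)λ + (6) with roots 3 and 2.
Eigenvectors give P = [[−3, −2], [−2, −1]] with P⁻¹ = [[1, −2], [−2, 3]], and C = P·diag(3, 2)·P⁻¹.
Then C⁴ = P·diag(81, 16)·P⁻¹ = [[−243, −32], [−162, −16]] · [[1, −2], [−2, 3]] = [[−179, 390], [−130, 276]].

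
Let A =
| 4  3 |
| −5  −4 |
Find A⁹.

A² = I (check: tr A = 0 and det A = −1), so A⁹ = A since 9 is odd.

[[4, 3], [−5, −4]]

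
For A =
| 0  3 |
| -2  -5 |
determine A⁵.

[[390, 633], [-422, -665]]

tr A = -5 and det A = 6, so the characteristic polynomial is λ² − (-5)λ + (6) with roots -3 and -2.
Eigenvectors give P = [[-1, 3], [1, -2]] with P⁻¹ = [[2, 3], [1, 1]], and A = P·diag(-3, -2)·P⁻¹.
Then A⁵ = P·diag(-243, -32)·P⁻¹ = [[243, -96], [-243, 64]] · [[2, 3], [1, 1]] = [[390, 633], [-422, -665]].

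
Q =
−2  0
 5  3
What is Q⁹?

[[−512, 0], [20195, 19683]]

tr Q = 1 and det Q = −6, so the characteristic polynomial is λ² − (1)λ + (−6) with roots 3 and −2.
Eigenvectors give P = [[0, 1], [1, −1]] with P⁻¹ = [[1, 1], [1, 0]], and Q = P·diag(3, −2)·P⁻¹.
Then Q⁹ = P·diag(19683, −512)·P⁻¹ = [[0, −512], [19683, 512]] · [[1, 1], [1, 0]] = [[−512, 0], [20195, 19683]].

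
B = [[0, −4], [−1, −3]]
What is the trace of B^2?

17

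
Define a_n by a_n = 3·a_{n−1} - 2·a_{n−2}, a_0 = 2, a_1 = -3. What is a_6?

With companion matrix B = [[3, -2], [1, 0]], [a_n, a_{n−1}]ᵀ = B·[a_{n−1}, a_{n−2}]ᵀ, so [a_6, a_5]ᵀ = B⁵·[a_1, a_0]ᵀ.
B⁵ = [[63, -62], [31, -30]], giving [a_6, a_5]ᵀ = [[-313], [-153]].

-313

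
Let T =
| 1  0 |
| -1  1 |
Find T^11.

T = I + N where N = [[0, 0], [-1, 0]] is strictly lower-triangular, so N^2 = 0.
(I + N)^11 = I + 11·N = [[1, 0], [-11, 1]].

[[1, 0], [-11, 1]]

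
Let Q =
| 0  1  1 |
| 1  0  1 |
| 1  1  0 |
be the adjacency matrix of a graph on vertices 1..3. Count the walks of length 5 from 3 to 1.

11

The number of length-5 walks from vertex 3 to vertex 1 is entry (3,1) of Q⁵, where Q is the adjacency matrix.
Q² = [[2, 1, 1], [1, 2, 1], [1, 1, 2]]
Q³ = [[2, 3, 3], [3, 2, 3], [3, 3, 2]]
Q⁴ = [[6, 5, 5], [5, 6, 5], [5, 5, 6]]
Q⁵ = [[10, 11, 11], [11, 10, 11], [11, 11, 10]]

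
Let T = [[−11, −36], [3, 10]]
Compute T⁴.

tr T = −1 and det T = −2, so the characteristic polynomial is λ² − (−1)λ + (−2) with roots 1 and −2.
Eigenvectors give P = [[−3, −4], [1, 1]] with P⁻¹ = [[1, 4], [−1, −3]], and T = P·diag(1, −2)·P⁻¹.
Then T⁴ = P·diag(1, 16)·P⁻¹ = [[−3, −64], [1, 16]] · [[1, 4], [−1, −3]] = [[61, 180], [−15, −44]].

[[61, 180], [−15, −44]]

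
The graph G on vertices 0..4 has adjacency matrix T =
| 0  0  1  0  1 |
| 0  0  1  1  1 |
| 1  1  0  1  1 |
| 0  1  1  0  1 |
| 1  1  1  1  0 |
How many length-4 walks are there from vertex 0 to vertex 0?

14

The number of length-4 walks from vertex 0 to vertex 0 is entry (0,0) of T⁴, where T is the adjacency matrix.
T² = [[2, 2, 1, 2, 1], [2, 3, 2, 2, 2], [1, 2, 4, 2, 3], [2, 2, 2, 3, 2], [1, 2, 3, 2, 4]]
T³ = [[2, 4, 7, 4, 7], [4, 6, 9, 7, 9], [7, 9, 8, 9, 9], [4, 7, 9, 6, 9], [7, 9, 9, 9, 8]]
T⁴ = [[14, 18, 17, 18, 17], [18, 25, 26, 24, 26], [17, 26, 34, 26, 33], [18, 24, 26, 25, 26], [17, 26, 33, 26, 34]]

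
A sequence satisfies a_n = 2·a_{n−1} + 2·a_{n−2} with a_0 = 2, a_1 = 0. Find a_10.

With companion matrix B = [[2, 2], [1, 0]], [a_n, a_{n−1}]ᵀ = B·[a_{n−1}, a_{n−2}]ᵀ, so [a_10, a_9]ᵀ = B⁹·[a_1, a_0]ᵀ.
B⁹ = [[6688, 4896], [2448, 1792]], giving [a_10, a_9]ᵀ = [[9792], [3584]].

9792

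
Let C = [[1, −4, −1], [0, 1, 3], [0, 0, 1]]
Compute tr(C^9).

3

C = I + N where N = [[0, −4, −1], [0, 0, 3], [0, 0, 0]] is strictly upper-triangular, so N^3 = 0.
(I + N)^9 = I + 9·N + 36·N^2 = [[1, −36, −441], [0, 1, 27], [0, 0, 1]].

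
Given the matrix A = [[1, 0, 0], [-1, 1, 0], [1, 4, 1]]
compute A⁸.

A = I + N where N = [[0, 0, 0], [-1, 0, 0], [1, 4, 0]] is strictly lower-triangular, so N³ = 0.
(I + N)⁸ = I + 8·N + 28·N² = [[1, 0, 0], [-8, 1, 0], [-104, 32, 1]].

[[1, 0, 0], [-8, 1, 0], [-104, 32, 1]]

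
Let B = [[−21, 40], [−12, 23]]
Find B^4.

tr B = 2 and det B = −3, so the characteristic polynomial is λ² − (2)λ + (−3) with roots 3 and −1.
Eigenvectors give P = [[5, 2], [3, 1]] with P⁻¹ = [[−1, 2], [3, −5]], and B = P·diag(3, −1)·P⁻¹.
Then B^4 = P·diag(81, 1)·P⁻¹ = [[405, 2], [243, 1]] · [[−1, 2], [3, −5]] = [[−399, 800], [−240, 481]].

[[−399, 800], [−240, 481]]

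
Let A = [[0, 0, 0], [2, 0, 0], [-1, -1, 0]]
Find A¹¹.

[[0, 0, 0], [0, 0, 0], [0, 0, 0]]

A is strictly triangular, hence nilpotent: A³ = 0, so A¹¹ = 0.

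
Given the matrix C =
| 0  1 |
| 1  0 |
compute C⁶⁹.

C² = I (check: tr C = 0 and det C = -1), so C⁶⁹ = C since 69 is odd.

[[0, 1], [1, 0]]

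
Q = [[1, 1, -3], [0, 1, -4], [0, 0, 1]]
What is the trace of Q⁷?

Q = I + N where N = [[0, 1, -3], [0, 0, -4], [0, 0, 0]] is strictly upper-triangular, so N³ = 0.
(I + N)⁷ = I + 7·N + 21·N² = [[1, 7, -105], [0, 1, -28], [0, 0, 1]].

3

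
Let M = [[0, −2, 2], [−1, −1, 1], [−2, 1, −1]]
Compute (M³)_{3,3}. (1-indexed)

6

M² = [[−2, 4, −4], [−1, 4, −4], [1, 2, −2]]
M³ = [[4, −4, 4], [4, −6, 6], [2, −6, 6]]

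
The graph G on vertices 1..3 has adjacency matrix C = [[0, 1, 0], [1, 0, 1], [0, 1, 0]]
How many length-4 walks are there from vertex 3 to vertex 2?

The number of length-4 walks from vertex 3 to vertex 2 is entry (3,2) of C⁴, where C is the adjacency matrix.
C² = [[1, 0, 1], [0, 2, 0], [1, 0, 1]]
C³ = [[0, 2, 0], [2, 0, 2], [0, 2, 0]]
C⁴ = [[2, 0, 2], [0, 4, 0], [2, 0, 2]]

0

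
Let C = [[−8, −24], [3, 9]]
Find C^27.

C² = C (a projection; rank 1, trace 1), so C^27 = C.

[[−8, −24], [3, 9]]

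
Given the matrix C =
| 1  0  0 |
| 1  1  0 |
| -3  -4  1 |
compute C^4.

[[1, 0, 0], [4, 1, 0], [-36, -16, 1]]

C = I + N where N = [[0, 0, 0], [1, 0, 0], [-3, -4, 0]] is strictly lower-triangular, so N^3 = 0.
(I + N)^4 = I + 4·N + 6·N^2 = [[1, 0, 0], [4, 1, 0], [-36, -16, 1]].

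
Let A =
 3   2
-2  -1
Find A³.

A² = [[5, 4], [-4, -3]]
A³ = [[7, 6], [-6, -5]]

[[7, 6], [-6, -5]]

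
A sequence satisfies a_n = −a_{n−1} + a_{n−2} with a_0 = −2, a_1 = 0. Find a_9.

With companion matrix B = [[−1, 1], [1, 0]], [a_n, a_{n−1}]ᵀ = B·[a_{n−1}, a_{n−2}]ᵀ, so [a_9, a_8]ᵀ = B⁸·[a_1, a_0]ᵀ.
B⁸ = [[34, −21], [−21, 13]], giving [a_9, a_8]ᵀ = [[42], [−26]].

42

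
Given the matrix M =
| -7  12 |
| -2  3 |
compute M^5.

[[-727, 1452], [-242, 483]]

tr M = -4 and det M = 3, so the characteristic polynomial is λ² − (-4)λ + (3) with roots -3 and -1.
Eigenvectors give P = [[3, -2], [1, -1]] with P⁻¹ = [[1, -2], [1, -3]], and M = P·diag(-3, -1)·P⁻¹.
Then M^5 = P·diag(-243, -1)·P⁻¹ = [[-729, 2], [-243, 1]] · [[1, -2], [1, -3]] = [[-727, 1452], [-242, 483]].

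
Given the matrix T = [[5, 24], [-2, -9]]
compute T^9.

tr T = -4 and det T = 3, so the characteristic polynomial is λ² − (-4)λ + (3) with roots -1 and -3.
Eigenvectors give P = [[4, -3], [-1, 1]] with P⁻¹ = [[1, 3], [1, 4]], and T = P·diag(-1, -3)·P⁻¹.
Then T^9 = P·diag(-1, -19683)·P⁻¹ = [[-4, 59049], [1, -19683]] · [[1, 3], [1, 4]] = [[59045, 236184], [-19682, -78729]].

[[59045, 236184], [-19682, -78729]]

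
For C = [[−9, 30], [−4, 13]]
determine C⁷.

[[−10929, 32790], [−4372, 13117]]

tr C = 4 and det C = 3, so the characteristic polynomial is λ² − (4)λ + (3) with roots 1 and 3.
Eigenvectors give P = [[−3, −5], [−1, −2]] with P⁻¹ = [[−2, 5], [1, −3]], and C = P·diag(1, 3)·P⁻¹.
Then C⁷ = P·diag(1, 2187)·P⁻¹ = [[−3, −10935], [−1, −4374]] · [[−2, 5], [1, −3]] = [[−10929, 32790], [−4372, 13117]].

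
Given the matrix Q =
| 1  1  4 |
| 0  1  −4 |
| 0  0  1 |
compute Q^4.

[[1, 4, −8], [0, 1, −16], [0, 0, 1]]

Q = I + N where N = [[0, 1, 4], [0, 0, −4], [0, 0, 0]] is strictly upper-triangular, so N^3 = 0.
(I + N)^4 = I + 4·N + 6·N^2 = [[1, 4, −8], [0, 1, −16], [0, 0, 1]].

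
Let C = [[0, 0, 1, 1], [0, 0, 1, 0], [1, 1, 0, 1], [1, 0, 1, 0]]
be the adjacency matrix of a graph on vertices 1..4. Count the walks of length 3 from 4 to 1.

3

The number of length-3 walks from vertex 4 to vertex 1 is entry (4,1) of C³, where C is the adjacency matrix.
C² = [[2, 1, 1, 1], [1, 1, 0, 1], [1, 0, 3, 1], [1, 1, 1, 2]]
C³ = [[2, 1, 4, 3], [1, 0, 3, 1], [4, 3, 2, 4], [3, 1, 4, 2]]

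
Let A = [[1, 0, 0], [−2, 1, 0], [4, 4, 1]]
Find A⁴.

A = I + N where N = [[0, 0, 0], [−2, 0, 0], [4, 4, 0]] is strictly lower-triangular, so N³ = 0.
(I + N)⁴ = I + 4·N + 6·N² = [[1, 0, 0], [−8, 1, 0], [−32, 16, 1]].

[[1, 0, 0], [−8, 1, 0], [−32, 16, 1]]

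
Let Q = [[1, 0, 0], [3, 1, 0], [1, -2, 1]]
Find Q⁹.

Q = I + N where N = [[0, 0, 0], [3, 0, 0], [1, -2, 0]] is strictly lower-triangular, so N³ = 0.
(I + N)⁹ = I + 9·N + 36·N² = [[1, 0, 0], [27, 1, 0], [-207, -18, 1]].

[[1, 0, 0], [27, 1, 0], [-207, -18, 1]]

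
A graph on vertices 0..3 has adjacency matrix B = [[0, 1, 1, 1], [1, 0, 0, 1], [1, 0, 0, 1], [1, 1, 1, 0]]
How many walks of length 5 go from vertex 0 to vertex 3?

The number of length-5 walks from vertex 0 to vertex 3 is entry (0,3) of B⁵, where B is the adjacency matrix.
B² = [[3, 1, 1, 2], [1, 2, 2, 1], [1, 2, 2, 1], [2, 1, 1, 3]]
B³ = [[4, 5, 5, 5], [5, 2, 2, 5], [5, 2, 2, 5], [5, 5, 5, 4]]
B⁴ = [[15, 9, 9, 14], [9, 10, 10, 9], [9, 10, 10, 9], [14, 9, 9, 15]]
B⁵ = [[32, 29, 29, 33], [29, 18, 18, 29], [29, 18, 18, 29], [33, 29, 29, 32]]

33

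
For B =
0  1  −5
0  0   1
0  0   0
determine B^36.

B is strictly triangular, hence nilpotent: B^3 = 0, so B^36 = 0.

[[0, 0, 0], [0, 0, 0], [0, 0, 0]]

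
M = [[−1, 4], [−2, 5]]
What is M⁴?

tr M = 4 and det M = 3, so the characteristic polynomial is λ² − (4)λ + (3) with roots 1 and 3.
Eigenvectors give P = [[2, −1], [1, −1]] with P⁻¹ = [[1, −1], [1, −2]], and M = P·diag(1, 3)·P⁻¹.
Then M⁴ = P·diag(1, 81)·P⁻¹ = [[2, −81], [1, −81]] · [[1, −1], [1, −2]] = [[−79, 160], [−80, 161]].

[[−79, 160], [−80, 161]]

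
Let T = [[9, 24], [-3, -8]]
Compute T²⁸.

[[9, 24], [-3, -8]]

T² = T (a projection; rank 1, trace 1), so T²⁸ = T.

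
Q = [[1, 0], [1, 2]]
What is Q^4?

[[1, 0], [15, 16]]

tr Q = 3 and det Q = 2, so the characteristic polynomial is λ² − (3)λ + (2) with roots 1 and 2.
Eigenvectors give P = [[-1, 0], [1, 1]] with P⁻¹ = [[-1, 0], [1, 1]], and Q = P·diag(1, 2)·P⁻¹.
Then Q^4 = P·diag(1, 16)·P⁻¹ = [[-1, 0], [1, 16]] · [[-1, 0], [1, 1]] = [[1, 0], [15, 16]].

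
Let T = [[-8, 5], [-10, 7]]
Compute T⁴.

[[146, -65], [130, -49]]

tr T = -1 and det T = -6, so the characteristic polynomial is λ² − (-1)λ + (-6) with roots 2 and -3.
Eigenvectors give P = [[-1, 1], [-2, 1]] with P⁻¹ = [[1, -1], [2, -1]], and T = P·diag(2, -3)·P⁻¹.
Then T⁴ = P·diag(16, 81)·P⁻¹ = [[-16, 81], [-32, 81]] · [[1, -1], [2, -1]] = [[146, -65], [130, -49]].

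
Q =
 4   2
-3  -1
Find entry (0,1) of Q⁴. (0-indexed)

Q² = [[10, 6], [-9, -5]]
Q³ = [[22, 14], [-21, -13]]
Q⁴ = [[46, 30], [-45, -29]]

30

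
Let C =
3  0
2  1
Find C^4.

tr C = 4 and det C = 3, so the characteristic polynomial is λ² − (4)λ + (3) with roots 3 and 1.
Eigenvectors give P = [[1, 0], [1, −1]] with P⁻¹ = [[1, 0], [1, −1]], and C = P·diag(3, 1)·P⁻¹.
Then C^4 = P·diag(81, 1)·P⁻¹ = [[81, 0], [81, −1]] · [[1, 0], [1, −1]] = [[81, 0], [80, 1]].

[[81, 0], [80, 1]]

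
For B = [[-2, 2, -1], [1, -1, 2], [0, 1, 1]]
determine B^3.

[[-19, 24, -15], [11, -12, 12], [-2, 5, 2]]

B^2 = [[6, -7, 5], [-3, 5, -1], [1, 0, 3]]
B^3 = [[-19, 24, -15], [11, -12, 12], [-2, 5, 2]]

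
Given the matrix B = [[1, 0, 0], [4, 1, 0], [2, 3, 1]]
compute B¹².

B = I + N where N = [[0, 0, 0], [4, 0, 0], [2, 3, 0]] is strictly lower-triangular, so N³ = 0.
(I + N)¹² = I + 12·N + 66·N² = [[1, 0, 0], [48, 1, 0], [816, 36, 1]].

[[1, 0, 0], [48, 1, 0], [816, 36, 1]]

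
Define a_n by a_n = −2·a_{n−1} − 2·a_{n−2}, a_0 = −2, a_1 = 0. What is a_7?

32

With companion matrix B = [[−2, −2], [1, 0]], [a_n, a_{n−1}]ᵀ = B·[a_{n−1}, a_{n−2}]ᵀ, so [a_7, a_6]ᵀ = B^6·[a_1, a_0]ᵀ.
B^6 = [[−8, −16], [8, 8]], giving [a_7, a_6]ᵀ = [[32], [−16]].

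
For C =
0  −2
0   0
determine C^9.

C is strictly triangular, hence nilpotent: C^2 = 0, so C^9 = 0.

[[0, 0], [0, 0]]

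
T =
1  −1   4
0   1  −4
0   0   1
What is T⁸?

[[1, −8, 144], [0, 1, −32], [0, 0, 1]]

T = I + N where N = [[0, −1, 4], [0, 0, −4], [0, 0, 0]] is strictly upper-triangular, so N³ = 0.
(I + N)⁸ = I + 8·N + 28·N² = [[1, −8, 144], [0, 1, −32], [0, 0, 1]].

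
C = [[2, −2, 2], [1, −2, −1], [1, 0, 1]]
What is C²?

[[4, 0, 8], [−1, 2, 3], [3, −2, 3]]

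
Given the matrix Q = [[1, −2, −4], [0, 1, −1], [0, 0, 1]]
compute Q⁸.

[[1, −16, 24], [0, 1, −8], [0, 0, 1]]

Q = I + N where N = [[0, −2, −4], [0, 0, −1], [0, 0, 0]] is strictly upper-triangular, so N³ = 0.
(I + N)⁸ = I + 8·N + 28·N² = [[1, −16, 24], [0, 1, −8], [0, 0, 1]].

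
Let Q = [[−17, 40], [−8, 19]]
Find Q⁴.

[[−319, 800], [−160, 401]]

tr Q = 2 and det Q = −3, so the characteristic polynomial is λ² − (2)λ + (−3) with roots 3 and −1.
Eigenvectors give P = [[2, 5], [1, 2]] with P⁻¹ = [[−2, 5], [1, −2]], and Q = P·diag(3, −1)·P⁻¹.
Then Q⁴ = P·diag(81, 1)·P⁻¹ = [[162, 5], [81, 2]] · [[−2, 5], [1, −2]] = [[−319, 800], [−160, 401]].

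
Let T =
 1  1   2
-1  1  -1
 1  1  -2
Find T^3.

T^2 = [[2, 4, -3], [-3, -1, -1], [-2, 0, 5]]
T^3 = [[-5, 3, 6], [-3, -5, -3], [3, 3, -14]]

[[-5, 3, 6], [-3, -5, -3], [3, 3, -14]]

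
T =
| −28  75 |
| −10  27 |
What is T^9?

tr T = −1 and det T = −6, so the characteristic polynomial is λ² − (−1)λ + (−6) with roots −3 and 2.
Eigenvectors give P = [[−3, 5], [−1, 2]] with P⁻¹ = [[−2, 5], [−1, 3]], and T = P·diag(−3, 2)·P⁻¹.
Then T^9 = P·diag(−19683, 512)·P⁻¹ = [[59049, 2560], [19683, 1024]] · [[−2, 5], [−1, 3]] = [[−120658, 302925], [−40390, 101487]].

[[−120658, 302925], [−40390, 101487]]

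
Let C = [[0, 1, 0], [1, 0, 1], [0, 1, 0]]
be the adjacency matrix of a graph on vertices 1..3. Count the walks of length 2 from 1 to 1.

The number of length-2 walks from vertex 1 to vertex 1 is entry (1,1) of C², where C is the adjacency matrix.
C² = [[1, 0, 1], [0, 2, 0], [1, 0, 1]]

1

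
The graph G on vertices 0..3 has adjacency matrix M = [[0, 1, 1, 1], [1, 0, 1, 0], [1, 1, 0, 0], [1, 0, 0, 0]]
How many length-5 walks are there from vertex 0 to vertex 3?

The number of length-5 walks from vertex 0 to vertex 3 is entry (0,3) of M⁵, where M is the adjacency matrix.
M² = [[3, 1, 1, 0], [1, 2, 1, 1], [1, 1, 2, 1], [0, 1, 1, 1]]
M³ = [[2, 4, 4, 3], [4, 2, 3, 1], [4, 3, 2, 1], [3, 1, 1, 0]]
M⁴ = [[11, 6, 6, 2], [6, 7, 6, 4], [6, 6, 7, 4], [2, 4, 4, 3]]
M⁵ = [[14, 17, 17, 11], [17, 12, 13, 6], [17, 13, 12, 6], [11, 6, 6, 2]]

11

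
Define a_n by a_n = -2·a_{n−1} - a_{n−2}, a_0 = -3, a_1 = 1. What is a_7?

-11

With companion matrix A = [[-2, -1], [1, 0]], [a_n, a_{n−1}]ᵀ = A·[a_{n−1}, a_{n−2}]ᵀ, so [a_7, a_6]ᵀ = A⁶·[a_1, a_0]ᵀ.
A⁶ = [[7, 6], [-6, -5]], giving [a_7, a_6]ᵀ = [[-11], [9]].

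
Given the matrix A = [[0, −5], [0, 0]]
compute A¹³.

A is strictly triangular, hence nilpotent: A² = 0, so A¹³ = 0.

[[0, 0], [0, 0]]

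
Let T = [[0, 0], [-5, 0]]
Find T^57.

[[0, 0], [0, 0]]

T is strictly triangular, hence nilpotent: T^2 = 0, so T^57 = 0.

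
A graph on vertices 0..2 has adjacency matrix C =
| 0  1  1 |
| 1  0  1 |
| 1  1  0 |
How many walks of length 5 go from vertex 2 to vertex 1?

11

The number of length-5 walks from vertex 2 to vertex 1 is entry (2,1) of C⁵, where C is the adjacency matrix.
C² = [[2, 1, 1], [1, 2, 1], [1, 1, 2]]
C³ = [[2, 3, 3], [3, 2, 3], [3, 3, 2]]
C⁴ = [[6, 5, 5], [5, 6, 5], [5, 5, 6]]
C⁵ = [[10, 11, 11], [11, 10, 11], [11, 11, 10]]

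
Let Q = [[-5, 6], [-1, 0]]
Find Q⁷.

tr Q = -5 and det Q = 6, so the characteristic polynomial is λ² − (-5)λ + (6) with roots -2 and -3.
Eigenvectors give P = [[2, 3], [1, 1]] with P⁻¹ = [[-1, 3], [1, -2]], and Q = P·diag(-2, -3)·P⁻¹.
Then Q⁷ = P·diag(-128, -2187)·P⁻¹ = [[-256, -6561], [-128, -2187]] · [[-1, 3], [1, -2]] = [[-6305, 12354], [-2059, 3990]].

[[-6305, 12354], [-2059, 3990]]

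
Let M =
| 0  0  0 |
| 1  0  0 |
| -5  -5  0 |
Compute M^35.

[[0, 0, 0], [0, 0, 0], [0, 0, 0]]

M is strictly triangular, hence nilpotent: M^3 = 0, so M^35 = 0.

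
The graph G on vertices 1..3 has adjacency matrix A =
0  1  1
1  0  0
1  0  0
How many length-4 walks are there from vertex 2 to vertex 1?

The number of length-4 walks from vertex 2 to vertex 1 is entry (2,1) of A^4, where A is the adjacency matrix.
A^2 = [[2, 0, 0], [0, 1, 1], [0, 1, 1]]
A^3 = [[0, 2, 2], [2, 0, 0], [2, 0, 0]]
A^4 = [[4, 0, 0], [0, 2, 2], [0, 2, 2]]

0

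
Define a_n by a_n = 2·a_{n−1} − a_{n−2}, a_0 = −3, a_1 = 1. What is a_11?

With companion matrix A = [[2, −1], [1, 0]], [a_n, a_{n−1}]ᵀ = A·[a_{n−1}, a_{n−2}]ᵀ, so [a_11, a_10]ᵀ = A^10·[a_1, a_0]ᵀ.
A^10 = [[11, −10], [10, −9]], giving [a_11, a_10]ᵀ = [[41], [37]].

41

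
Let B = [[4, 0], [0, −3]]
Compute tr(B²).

25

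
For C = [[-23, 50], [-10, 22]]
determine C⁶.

[[3389, -6650], [1330, -2596]]

tr C = -1 and det C = -6, so the characteristic polynomial is λ² − (-1)λ + (-6) with roots -3 and 2.
Eigenvectors give P = [[5, 2], [2, 1]] with P⁻¹ = [[1, -2], [-2, 5]], and C = P·diag(-3, 2)·P⁻¹.
Then C⁶ = P·diag(729, 64)·P⁻¹ = [[3645, 128], [1458, 64]] · [[1, -2], [-2, 5]] = [[3389, -6650], [1330, -2596]].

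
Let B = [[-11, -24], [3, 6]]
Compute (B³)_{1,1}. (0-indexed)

tr B = -5 and det B = 6, so the characteristic polynomial is λ² − (-5)λ + (6) with roots -2 and -3.
Eigenvectors give P = [[-8, -3], [3, 1]] with P⁻¹ = [[1, 3], [-3, -8]], and B = P·diag(-2, -3)·P⁻¹.
Then B³ = P·diag(-8, -27)·P⁻¹ = [[64, 81], [-24, -27]] · [[1, 3], [-3, -8]] = [[-179, -456], [57, 144]].

144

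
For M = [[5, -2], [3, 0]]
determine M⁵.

tr M = 5 and det M = 6, so the characteristic polynomial is λ² − (5)λ + (6) with roots 2 and 3.
Eigenvectors give P = [[-2, 1], [-3, 1]] with P⁻¹ = [[1, -1], [3, -2]], and M = P·diag(2, 3)·P⁻¹.
Then M⁵ = P·diag(32, 243)·P⁻¹ = [[-64, 243], [-96, 243]] · [[1, -1], [3, -2]] = [[665, -422], [633, -390]].

[[665, -422], [633, -390]]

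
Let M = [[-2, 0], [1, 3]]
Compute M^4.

[[16, 0], [13, 81]]

M^2 = [[4, 0], [1, 9]]
M^3 = [[-8, 0], [7, 27]]
M^4 = [[16, 0], [13, 81]]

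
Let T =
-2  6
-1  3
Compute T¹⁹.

T² = T (a projection; rank 1, trace 1), so T¹⁹ = T.

[[-2, 6], [-1, 3]]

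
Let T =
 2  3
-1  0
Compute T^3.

T^2 = [[1, 6], [-2, -3]]
T^3 = [[-4, 3], [-1, -6]]

[[-4, 3], [-1, -6]]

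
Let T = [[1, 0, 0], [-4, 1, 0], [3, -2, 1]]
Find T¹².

[[1, 0, 0], [-48, 1, 0], [564, -24, 1]]

T = I + N where N = [[0, 0, 0], [-4, 0, 0], [3, -2, 0]] is strictly lower-triangular, so N³ = 0.
(I + N)¹² = I + 12·N + 66·N² = [[1, 0, 0], [-48, 1, 0], [564, -24, 1]].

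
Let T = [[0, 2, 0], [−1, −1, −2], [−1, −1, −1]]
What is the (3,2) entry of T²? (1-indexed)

0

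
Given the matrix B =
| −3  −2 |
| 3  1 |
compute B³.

[[3, −2], [3, 7]]

B² = [[3, 4], [−6, −5]]
B³ = [[3, −2], [3, 7]]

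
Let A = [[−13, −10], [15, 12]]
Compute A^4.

[[211, 130], [−195, −114]]

tr A = −1 and det A = −6, so the characteristic polynomial is λ² − (−1)λ + (−6) with roots −3 and 2.
Eigenvectors give P = [[−1, −2], [1, 3]] with P⁻¹ = [[−3, −2], [1, 1]], and A = P·diag(−3, 2)·P⁻¹.
Then A^4 = P·diag(81, 16)·P⁻¹ = [[−81, −32], [81, 48]] · [[−3, −2], [1, 1]] = [[211, 130], [−195, −114]].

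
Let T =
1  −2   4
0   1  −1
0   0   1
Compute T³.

T = I + N where N = [[0, −2, 4], [0, 0, −1], [0, 0, 0]] is strictly upper-triangular, so N³ = 0.
(I + N)³ = I + 3·N + 3·N² = [[1, −6, 18], [0, 1, −3], [0, 0, 1]].

[[1, −6, 18], [0, 1, −3], [0, 0, 1]]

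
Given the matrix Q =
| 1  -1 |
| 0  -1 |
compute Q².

[[1, 0], [0, 1]]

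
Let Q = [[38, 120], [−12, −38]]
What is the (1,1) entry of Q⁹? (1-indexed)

9728

tr Q = 0 and det Q = −4, so the characteristic polynomial is λ² − (0)λ + (−4) with roots −2 and 2.
Eigenvectors give P = [[−3, 10], [1, −3]] with P⁻¹ = [[3, 10], [1, 3]], and Q = P·diag(−2, 2)·P⁻¹.
Then Q⁹ = P·diag(−512, 512)·P⁻¹ = [[1536, 5120], [−512, −1536]] · [[3, 10], [1, 3]] = [[9728, 30720], [−3072, −9728]].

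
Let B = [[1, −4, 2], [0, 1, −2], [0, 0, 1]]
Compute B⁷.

[[1, −28, 182], [0, 1, −14], [0, 0, 1]]

B = I + N where N = [[0, −4, 2], [0, 0, −2], [0, 0, 0]] is strictly upper-triangular, so N³ = 0.
(I + N)⁷ = I + 7·N + 21·N² = [[1, −28, 182], [0, 1, −14], [0, 0, 1]].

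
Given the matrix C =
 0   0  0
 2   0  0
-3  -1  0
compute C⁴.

[[0, 0, 0], [0, 0, 0], [0, 0, 0]]

C is strictly triangular, hence nilpotent: C³ = 0, so C⁴ = 0.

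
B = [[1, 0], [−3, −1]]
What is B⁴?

B² = [[1, 0], [0, 1]]
B³ = [[1, 0], [−3, −1]]
B⁴ = [[1, 0], [0, 1]]

[[1, 0], [0, 1]]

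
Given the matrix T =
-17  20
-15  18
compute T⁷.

[[-7073, 9260], [-6945, 9132]]

tr T = 1 and det T = -6, so the characteristic polynomial is λ² − (1)λ + (-6) with roots -2 and 3.
Eigenvectors give P = [[-4, -1], [-3, -1]] with P⁻¹ = [[-1, 1], [3, -4]], and T = P·diag(-2, 3)·P⁻¹.
Then T⁷ = P·diag(-128, 2187)·P⁻¹ = [[512, -2187], [384, -2187]] · [[-1, 1], [3, -4]] = [[-7073, 9260], [-6945, 9132]].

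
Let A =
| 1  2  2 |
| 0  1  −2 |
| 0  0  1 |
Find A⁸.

[[1, 16, −96], [0, 1, −16], [0, 0, 1]]

A = I + N where N = [[0, 2, 2], [0, 0, −2], [0, 0, 0]] is strictly upper-triangular, so N³ = 0.
(I + N)⁸ = I + 8·N + 28·N² = [[1, 16, −96], [0, 1, −16], [0, 0, 1]].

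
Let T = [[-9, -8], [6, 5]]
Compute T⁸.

tr T = -4 and det T = 3, so the characteristic polynomial is λ² − (-4)λ + (3) with roots -1 and -3.
Eigenvectors give P = [[-1, 4], [1, -3]] with P⁻¹ = [[3, 4], [1, 1]], and T = P·diag(-1, -3)·P⁻¹.
Then T⁸ = P·diag(1, 6561)·P⁻¹ = [[-1, 26244], [1, -19683]] · [[3, 4], [1, 1]] = [[26241, 26240], [-19680, -19679]].

[[26241, 26240], [-19680, -19679]]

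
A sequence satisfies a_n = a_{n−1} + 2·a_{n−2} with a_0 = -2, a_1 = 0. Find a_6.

With companion matrix T = [[1, 2], [1, 0]], [a_n, a_{n−1}]ᵀ = T·[a_{n−1}, a_{n−2}]ᵀ, so [a_6, a_5]ᵀ = T⁵·[a_1, a_0]ᵀ.
T⁵ = [[21, 22], [11, 10]], giving [a_6, a_5]ᵀ = [[-44], [-20]].

-44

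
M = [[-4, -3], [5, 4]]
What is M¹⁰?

M² = I (check: tr M = 0 and det M = -1), so M¹⁰ = I since 10 is even.

[[1, 0], [0, 1]]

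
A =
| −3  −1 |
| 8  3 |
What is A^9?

[[−3, −1], [8, 3]]

A² = I (check: tr A = 0 and det A = −1), so A^9 = A since 9 is odd.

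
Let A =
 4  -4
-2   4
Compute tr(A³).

320

A² = [[24, -32], [-16, 24]]
A³ = [[160, -224], [-112, 160]]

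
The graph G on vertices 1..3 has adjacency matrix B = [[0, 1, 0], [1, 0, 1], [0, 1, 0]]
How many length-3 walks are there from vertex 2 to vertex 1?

The number of length-3 walks from vertex 2 to vertex 1 is entry (2,1) of B³, where B is the adjacency matrix.
B² = [[1, 0, 1], [0, 2, 0], [1, 0, 1]]
B³ = [[0, 2, 0], [2, 0, 2], [0, 2, 0]]

2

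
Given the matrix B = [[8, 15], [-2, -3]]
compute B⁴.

tr B = 5 and det B = 6, so the characteristic polynomial is λ² − (5)λ + (6) with roots 2 and 3.
Eigenvectors give P = [[5, -3], [-2, 1]] with P⁻¹ = [[-1, -3], [-2, -5]], and B = P·diag(2, 3)·P⁻¹.
Then B⁴ = P·diag(16, 81)·P⁻¹ = [[80, -243], [-32, 81]] · [[-1, -3], [-2, -5]] = [[406, 975], [-130, -309]].

[[406, 975], [-130, -309]]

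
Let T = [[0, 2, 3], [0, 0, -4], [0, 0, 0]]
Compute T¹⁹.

T is strictly triangular, hence nilpotent: T³ = 0, so T¹⁹ = 0.

[[0, 0, 0], [0, 0, 0], [0, 0, 0]]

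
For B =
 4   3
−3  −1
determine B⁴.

[[−32, −9], [9, −17]]

B² = [[7, 9], [−9, −8]]
B³ = [[1, 12], [−12, −19]]
B⁴ = [[−32, −9], [9, −17]]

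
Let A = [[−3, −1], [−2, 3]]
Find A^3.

A^2 = [[11, 0], [0, 11]]
A^3 = [[−33, −11], [−22, 33]]

[[−33, −11], [−22, 33]]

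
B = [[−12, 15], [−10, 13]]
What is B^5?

tr B = 1 and det B = −6, so the characteristic polynomial is λ² − (1)λ + (−6) with roots 3 and −2.
Eigenvectors give P = [[1, 3], [1, 2]] with P⁻¹ = [[−2, 3], [1, −1]], and B = P·diag(3, −2)·P⁻¹.
Then B^5 = P·diag(243, −32)·P⁻¹ = [[243, −96], [243, −64]] · [[−2, 3], [1, −1]] = [[−582, 825], [−550, 793]].

[[−582, 825], [−550, 793]]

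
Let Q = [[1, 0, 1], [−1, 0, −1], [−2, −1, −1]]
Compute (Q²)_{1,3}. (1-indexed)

0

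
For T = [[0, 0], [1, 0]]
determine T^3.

[[0, 0], [0, 0]]

T is strictly triangular, hence nilpotent: T^2 = 0, so T^3 = 0.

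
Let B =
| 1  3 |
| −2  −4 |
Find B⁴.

tr B = −3 and det B = 2, so the characteristic polynomial is λ² − (−3)λ + (2) with roots −1 and −2.
Eigenvectors give P = [[3, −1], [−2, 1]] with P⁻¹ = [[1, 1], [2, 3]], and B = P·diag(−1, −2)·P⁻¹.
Then B⁴ = P·diag(1, 16)·P⁻¹ = [[3, −16], [−2, 16]] · [[1, 1], [2, 3]] = [[−29, −45], [30, 46]].

[[−29, −45], [30, 46]]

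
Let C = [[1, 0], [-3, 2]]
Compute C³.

C² = [[1, 0], [-9, 4]]
C³ = [[1, 0], [-21, 8]]

[[1, 0], [-21, 8]]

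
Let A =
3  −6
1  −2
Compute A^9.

[[3, −6], [1, −2]]

A² = A (a projection; rank 1, trace 1), so A^9 = A.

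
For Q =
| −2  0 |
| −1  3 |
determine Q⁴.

Q² = [[4, 0], [−1, 9]]
Q³ = [[−8, 0], [−7, 27]]
Q⁴ = [[16, 0], [−13, 81]]

[[16, 0], [−13, 81]]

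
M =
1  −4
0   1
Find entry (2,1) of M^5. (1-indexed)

M = I + N where N = [[0, −4], [0, 0]] is strictly upper-triangular, so N^2 = 0.
(I + N)^5 = I + 5·N = [[1, −20], [0, 1]].

0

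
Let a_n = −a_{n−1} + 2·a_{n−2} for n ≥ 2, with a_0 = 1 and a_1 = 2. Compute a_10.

−340

With companion matrix Q = [[−1, 2], [1, 0]], [a_n, a_{n−1}]ᵀ = Q·[a_{n−1}, a_{n−2}]ᵀ, so [a_10, a_9]ᵀ = Q^9·[a_1, a_0]ᵀ.
Q^9 = [[−341, 342], [171, −170]], giving [a_10, a_9]ᵀ = [[−340], [172]].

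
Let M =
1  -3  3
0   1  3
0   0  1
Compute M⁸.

M = I + N where N = [[0, -3, 3], [0, 0, 3], [0, 0, 0]] is strictly upper-triangular, so N³ = 0.
(I + N)⁸ = I + 8·N + 28·N² = [[1, -24, -228], [0, 1, 24], [0, 0, 1]].

[[1, -24, -228], [0, 1, 24], [0, 0, 1]]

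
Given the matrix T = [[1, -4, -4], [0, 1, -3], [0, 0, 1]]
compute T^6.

[[1, -24, 156], [0, 1, -18], [0, 0, 1]]

T = I + N where N = [[0, -4, -4], [0, 0, -3], [0, 0, 0]] is strictly upper-triangular, so N^3 = 0.
(I + N)^6 = I + 6·N + 15·N^2 = [[1, -24, 156], [0, 1, -18], [0, 0, 1]].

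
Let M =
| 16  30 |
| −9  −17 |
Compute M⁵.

tr M = −1 and det M = −2, so the characteristic polynomial is λ² − (−1)λ + (−2) with roots 1 and −2.
Eigenvectors give P = [[2, −5], [−1, 3]] with P⁻¹ = [[3, 5], [1, 2]], and M = P·diag(1, −2)·P⁻¹.
Then M⁵ = P·diag(1, −32)·P⁻¹ = [[2, 160], [−1, −96]] · [[3, 5], [1, 2]] = [[166, 330], [−99, −197]].

[[166, 330], [−99, −197]]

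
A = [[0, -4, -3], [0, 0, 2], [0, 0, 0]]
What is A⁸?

[[0, 0, 0], [0, 0, 0], [0, 0, 0]]

A is strictly triangular, hence nilpotent: A³ = 0, so A⁸ = 0.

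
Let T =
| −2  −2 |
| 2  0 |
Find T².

[[0, 4], [−4, −4]]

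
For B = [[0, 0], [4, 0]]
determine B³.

B is strictly triangular, hence nilpotent: B² = 0, so B³ = 0.

[[0, 0], [0, 0]]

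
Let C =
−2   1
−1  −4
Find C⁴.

[[−27, −108], [108, 189]]

C² = [[3, −6], [6, 15]]
C³ = [[0, 27], [−27, −54]]
C⁴ = [[−27, −108], [108, 189]]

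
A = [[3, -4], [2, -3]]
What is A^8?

[[1, 0], [0, 1]]

A² = I (check: tr A = 0 and det A = -1), so A^8 = I since 8 is even.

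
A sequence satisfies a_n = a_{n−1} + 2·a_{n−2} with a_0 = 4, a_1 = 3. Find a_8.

599

With companion matrix C = [[1, 2], [1, 0]], [a_n, a_{n−1}]ᵀ = C·[a_{n−1}, a_{n−2}]ᵀ, so [a_8, a_7]ᵀ = C⁷·[a_1, a_0]ᵀ.
C⁷ = [[85, 86], [43, 42]], giving [a_8, a_7]ᵀ = [[599], [297]].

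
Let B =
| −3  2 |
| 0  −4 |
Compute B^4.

[[81, −350], [0, 256]]

B^2 = [[9, −14], [0, 16]]
B^3 = [[−27, 74], [0, −64]]
B^4 = [[81, −350], [0, 256]]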